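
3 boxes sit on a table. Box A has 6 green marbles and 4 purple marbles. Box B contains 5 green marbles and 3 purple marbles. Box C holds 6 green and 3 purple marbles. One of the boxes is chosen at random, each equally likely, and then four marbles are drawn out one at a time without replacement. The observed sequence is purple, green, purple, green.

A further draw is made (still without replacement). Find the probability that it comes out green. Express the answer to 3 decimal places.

0.735

For each hypothesis, P(data | H) works out to: P(data | box A) = (4/10)(6/9)(3/8)(5/7) = 1/14; P(data | box B) = (3/8)(5/7)(2/6)(4/5) = 1/14; P(data | box C) = (3/9)(6/8)(2/7)(5/6) = 5/84.
The prior-weighted likelihoods are 1/3 · 1/14 = 1/42, 1/3 · 1/14 = 1/42, 1/3 · 5/84 = 5/252; these sum to 17/252.
Dividing through by the total gives posterior P(box A | data) = 6/17, P(box B | data) = 6/17, P(box C | data) = 5/17.
The predictive probability is P(green next | data) = (2/3)(6/17) + (3/4)(6/17) + (4/5)(5/17) = 25/34.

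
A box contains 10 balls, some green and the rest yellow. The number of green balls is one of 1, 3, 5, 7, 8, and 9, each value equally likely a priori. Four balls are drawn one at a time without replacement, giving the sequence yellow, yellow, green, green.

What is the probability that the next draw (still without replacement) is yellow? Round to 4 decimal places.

Compute the likelihood of the observed sequence for each case: P(data | r = 1) = (9/10)(8/9)(1/8)(0/7) = 0; P(data | r = 3) = (7/10)(6/9)(3/8)(2/7) = 0.05; P(data | r = 5) = (5/10)(4/9)(5/8)(4/7) = 0.079365; P(data | r = 7) = (3/10)(2/9)(7/8)(6/7) = 0.05; P(data | r = 8) = (2/10)(1/9)(8/8)(7/7) = 0.022222; P(data | r = 9) = (1/10)(0/9) = 0.
Multiplying each by its prior: 1/6 · 0 = 0, 1/6 · 0.05 = 0.0083333, 1/6 · 0.079365 = 0.013228, 1/6 · 0.05 = 0.0083333, 1/6 · 0.022222 = 0.0037037, 1/6 · 0 = 0; summing to 0.033598.
Normalising, the posterior is P(r = 1 | data) = 0, P(r = 3 | data) = 0.24803, P(r = 5 | data) = 0.3937, P(r = 7 | data) = 0.24803, P(r = 8 | data) = 0.11024, P(r = 9 | data) = 0.
So P(yellow next | data) = Σ P(yellow next | H) P(H | data) = (5/6)(0.24803) + (1/2)(0.3937) + (1/6)(0.24803) + (0)(0.11024) = 0.44488.

0.4449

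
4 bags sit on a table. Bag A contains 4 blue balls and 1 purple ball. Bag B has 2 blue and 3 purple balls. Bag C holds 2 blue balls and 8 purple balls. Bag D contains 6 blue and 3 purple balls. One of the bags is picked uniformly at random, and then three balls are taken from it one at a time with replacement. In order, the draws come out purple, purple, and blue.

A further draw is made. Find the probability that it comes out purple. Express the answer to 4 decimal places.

0.5816

The likelihood of the observed sequence under each hypothesis: P(data | bag A) = (1/5)(1/5)(4/5) = 0.032; P(data | bag B) = (3/5)(3/5)(2/5) = 0.144; P(data | bag C) = (8/10)(8/10)(2/10) = 0.128; P(data | bag D) = (3/9)(3/9)(6/9) = 0.074074.
The prior-weighted likelihoods are 1/4 · 0.032 = 0.008, 1/4 · 0.144 = 0.036, 1/4 · 0.128 = 0.032, 1/4 · 0.074074 = 0.018519; summing to 0.094519.
The posterior is then P(bag A | data) = 0.084639, P(bag B | data) = 0.38088, P(bag C | data) = 0.33856, P(bag D | data) = 0.19592.
So P(purple next | data) = Σ P(purple next | H) P(H | data) = (1/5)(0.084639) + (3/5)(0.38088) + (4/5)(0.33856) + (1/3)(0.19592) = 0.58161.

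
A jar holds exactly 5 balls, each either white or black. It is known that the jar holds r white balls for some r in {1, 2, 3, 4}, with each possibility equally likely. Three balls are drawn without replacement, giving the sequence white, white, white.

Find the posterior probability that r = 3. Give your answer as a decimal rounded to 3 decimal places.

The likelihood of the observed sequence under each hypothesis: P(data | r = 1) = (1/5)(0/4) = 0; P(data | r = 2) = (2/5)(1/4)(0/3) = 0; P(data | r = 3) = (3/5)(2/4)(1/3) = 1/10; P(data | r = 4) = (4/5)(3/4)(2/3) = 2/5.
Multiplying each by its prior: 1/4 · 0 = 0, 1/4 · 0 = 0, 1/4 · 1/10 = 1/40, 1/4 · 2/5 = 1/10; summing to 1/8.
Therefore the posterior P(r = 3 | data) = (1/40) / (1/8) = 1/5.

0.200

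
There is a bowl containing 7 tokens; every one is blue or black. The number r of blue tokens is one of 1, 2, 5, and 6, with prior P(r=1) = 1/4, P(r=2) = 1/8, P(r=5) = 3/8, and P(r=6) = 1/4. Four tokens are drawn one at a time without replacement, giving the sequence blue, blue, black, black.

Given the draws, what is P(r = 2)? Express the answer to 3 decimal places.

Under each hypothesis, the probability of the observed sequence is: P(data | r = 1) = (1/7)(0/6) = 0; P(data | r = 2) = (2/7)(1/6)(5/5)(4/4) = 1/21; P(data | r = 5) = (5/7)(4/6)(2/5)(1/4) = 1/21; P(data | r = 6) = (6/7)(5/6)(1/5)(0/4) = 0.
The prior-weighted likelihoods are 1/4 · 0 = 0, 1/8 · 1/21 = 1/168, 3/8 · 1/21 = 1/56, 1/4 · 0 = 0; these sum to 1/42.
So P(r = 2 | data) = (1/168) / (1/42) = 1/4.

0.250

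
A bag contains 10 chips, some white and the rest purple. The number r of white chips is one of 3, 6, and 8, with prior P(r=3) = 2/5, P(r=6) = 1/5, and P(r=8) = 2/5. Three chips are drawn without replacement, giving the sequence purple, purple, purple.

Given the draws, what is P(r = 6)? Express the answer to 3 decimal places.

0.054

For each hypothesis, P(data | H) works out to: P(data | r = 3) = (7/10)(6/9)(5/8) = 7/24; P(data | r = 6) = (4/10)(3/9)(2/8) = 1/30; P(data | r = 8) = (2/10)(1/9)(0/8) = 0.
The prior-weighted likelihoods are 2/5 · 7/24 = 7/60, 1/5 · 1/30 = 1/150, 2/5 · 0 = 0; with total 37/300.
By Bayes' rule, P(r = 6 | data) = (1/150) / (37/300) = 2/37.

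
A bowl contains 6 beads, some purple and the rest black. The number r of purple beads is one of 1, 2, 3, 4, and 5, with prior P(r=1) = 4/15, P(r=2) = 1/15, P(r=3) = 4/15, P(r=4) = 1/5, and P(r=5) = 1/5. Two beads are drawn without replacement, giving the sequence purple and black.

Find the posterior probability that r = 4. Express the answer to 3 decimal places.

0.233

The likelihood of the observed sequence under each hypothesis: P(data | r = 1) = (1/6)(5/5) = 1/6; P(data | r = 2) = (2/6)(4/5) = 4/15; P(data | r = 3) = (3/6)(3/5) = 3/10; P(data | r = 4) = (4/6)(2/5) = 4/15; P(data | r = 5) = (5/6)(1/5) = 1/6.
Multiplying each by its prior: 4/15 · 1/6 = 2/45, 1/15 · 4/15 = 4/225, 4/15 · 3/10 = 2/25, 1/5 · 4/15 = 4/75, 1/5 · 1/6 = 1/30; with total 103/450.
So P(r = 4 | data) = (4/75) / (103/450) = 24/103.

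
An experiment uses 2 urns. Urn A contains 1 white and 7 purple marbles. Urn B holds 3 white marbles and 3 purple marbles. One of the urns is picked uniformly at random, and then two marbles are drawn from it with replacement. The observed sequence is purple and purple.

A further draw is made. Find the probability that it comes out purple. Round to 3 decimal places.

0.783

Compute the likelihood of the observed sequence for each case: P(data | urn A) = (7/8)(7/8) = 49/64; P(data | urn B) = (3/6)(3/6) = 1/4.
Weighting by the prior gives 1/2 · 49/64 = 49/128, 1/2 · 1/4 = 1/8; summing to 65/128.
The posterior is then P(urn A | data) = 49/65, P(urn B | data) = 16/65.
Averaging over the posterior, P(purple next | data) = (7/8)(49/65) + (1/2)(16/65) = 407/520.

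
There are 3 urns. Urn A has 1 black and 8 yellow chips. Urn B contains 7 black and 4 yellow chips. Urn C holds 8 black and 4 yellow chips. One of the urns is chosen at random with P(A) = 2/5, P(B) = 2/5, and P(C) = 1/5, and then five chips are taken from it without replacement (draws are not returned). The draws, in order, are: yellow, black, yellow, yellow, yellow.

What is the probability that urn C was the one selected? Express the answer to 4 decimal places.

0.0088

Compute the likelihood of the observed sequence for each case: P(data | urn A) = (8/9)(1/8)(7/7)(6/6)(5/5) = 0.11111; P(data | urn B) = (4/11)(7/10)(3/9)(2/8)(1/7) = 0.0030303; P(data | urn C) = (4/12)(8/11)(3/10)(2/9)(1/8) = 0.0020202.
Multiplying each by its prior: 2/5 · 0.11111 = 0.044444, 2/5 · 0.0030303 = 0.0012121, 1/5 · 0.0020202 = 0.00040404; summing to 0.046061.
By Bayes' rule, P(urn C | data) = (0.00040404) / (0.046061) = 0.0087719.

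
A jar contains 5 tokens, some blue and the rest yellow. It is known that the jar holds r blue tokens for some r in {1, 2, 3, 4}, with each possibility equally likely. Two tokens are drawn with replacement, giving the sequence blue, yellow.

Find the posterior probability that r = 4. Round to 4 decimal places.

0.2000

Under each hypothesis, the probability of the observed sequence is: P(data | r = 1) = (1/5)(4/5) = 4/25; P(data | r = 2) = (2/5)(3/5) = 6/25; P(data | r = 3) = (3/5)(2/5) = 6/25; P(data | r = 4) = (4/5)(1/5) = 4/25.
Multiplying each by its prior: 1/4 · 4/25 = 1/25, 1/4 · 6/25 = 3/50, 1/4 · 6/25 = 3/50, 1/4 · 4/25 = 1/25; summing to 1/5.
By Bayes' rule, P(r = 4 | data) = (1/25) / (1/5) = 1/5.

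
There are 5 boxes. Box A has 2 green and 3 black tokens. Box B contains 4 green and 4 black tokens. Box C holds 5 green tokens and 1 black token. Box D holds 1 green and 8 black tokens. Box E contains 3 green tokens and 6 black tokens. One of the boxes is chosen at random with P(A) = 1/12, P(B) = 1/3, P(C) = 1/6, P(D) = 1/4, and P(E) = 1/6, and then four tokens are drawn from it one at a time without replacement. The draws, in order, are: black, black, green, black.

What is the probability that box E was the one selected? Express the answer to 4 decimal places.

0.2646

For each hypothesis, P(data | H) works out to: P(data | box A) = (3/5)(2/4)(2/3)(1/2) = 1/10; P(data | box B) = (4/8)(3/7)(4/6)(2/5) = 2/35; P(data | box C) = (1/6)(0/5) = 0; P(data | box D) = (8/9)(7/8)(1/7)(6/6) = 1/9; P(data | box E) = (6/9)(5/8)(3/7)(4/6) = 5/42.
The prior-weighted likelihoods are 1/12 · 1/10 = 1/120, 1/3 · 2/35 = 2/105, 1/6 · 0 = 0, 1/4 · 1/9 = 1/36, 1/6 · 5/42 = 5/252; with total 3/40.
So P(box E | data) = (5/252) / (3/40) = 50/189.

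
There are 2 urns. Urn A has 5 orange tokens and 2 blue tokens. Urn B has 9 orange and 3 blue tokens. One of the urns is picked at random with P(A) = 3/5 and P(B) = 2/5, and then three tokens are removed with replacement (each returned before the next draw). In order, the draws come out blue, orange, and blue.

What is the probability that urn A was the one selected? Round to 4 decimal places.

0.6511

Compute the likelihood of the observed sequence for each case: P(data | urn A) = (2/7)(5/7)(2/7) = 0.058309; P(data | urn B) = (3/12)(9/12)(3/12) = 0.046875.
Multiplying each by its prior: 3/5 · 0.058309 = 0.034985, 2/5 · 0.046875 = 0.01875; summing to 0.053735.
So P(urn A | data) = (0.034985) / (0.053735) = 0.65107.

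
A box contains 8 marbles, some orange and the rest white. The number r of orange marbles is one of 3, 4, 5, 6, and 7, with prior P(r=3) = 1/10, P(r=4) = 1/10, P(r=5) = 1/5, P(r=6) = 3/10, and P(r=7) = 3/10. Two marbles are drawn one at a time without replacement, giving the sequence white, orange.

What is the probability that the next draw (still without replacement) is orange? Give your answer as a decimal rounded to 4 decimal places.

Under each hypothesis, the probability of the observed sequence is: P(data | r = 3) = (5/8)(3/7) = 15/56; P(data | r = 4) = (4/8)(4/7) = 2/7; P(data | r = 5) = (3/8)(5/7) = 15/56; P(data | r = 6) = (2/8)(6/7) = 3/14; P(data | r = 7) = (1/8)(7/7) = 1/8.
Weighting by the prior gives 1/10 · 15/56 = 3/112, 1/10 · 2/7 = 1/35, 1/5 · 15/56 = 3/56, 3/10 · 3/14 = 9/140, 3/10 · 1/8 = 3/80; summing to 59/280.
Normalising, the posterior is P(r = 3 | data) = 15/118, P(r = 4 | data) = 8/59, P(r = 5 | data) = 15/59, P(r = 6 | data) = 18/59, P(r = 7 | data) = 21/118.
The predictive probability is P(orange next | data) = (1/3)(15/118) + (1/2)(8/59) + (2/3)(15/59) + (5/6)(18/59) + (1)(21/118) = 42/59.

0.7119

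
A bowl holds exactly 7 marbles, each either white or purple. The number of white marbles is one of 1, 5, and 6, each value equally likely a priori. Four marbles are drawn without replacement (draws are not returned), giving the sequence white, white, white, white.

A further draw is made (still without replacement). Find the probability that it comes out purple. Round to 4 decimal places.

Compute the likelihood of the observed sequence for each case: P(data | r = 1) = (1/7)(0/6) = 0; P(data | r = 5) = (5/7)(4/6)(3/5)(2/4) = 1/7; P(data | r = 6) = (6/7)(5/6)(4/5)(3/4) = 3/7.
Multiplying each by its prior: 1/3 · 0 = 0, 1/3 · 1/7 = 1/21, 1/3 · 3/7 = 1/7; these sum to 4/21.
Dividing through by the total gives posterior P(r = 1 | data) = 0, P(r = 5 | data) = 1/4, P(r = 6 | data) = 3/4.
Averaging over the posterior, P(purple next | data) = (2/3)(1/4) + (1/3)(3/4) = 5/12.

0.4167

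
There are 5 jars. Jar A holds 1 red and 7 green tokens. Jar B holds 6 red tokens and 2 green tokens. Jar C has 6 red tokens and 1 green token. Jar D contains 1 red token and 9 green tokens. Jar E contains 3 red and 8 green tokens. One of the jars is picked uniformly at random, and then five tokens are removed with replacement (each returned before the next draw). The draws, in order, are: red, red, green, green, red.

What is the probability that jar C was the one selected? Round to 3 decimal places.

0.246

For each hypothesis, P(data | H) works out to: P(data | jar A) = (1/8)(1/8)(7/8)(7/8)(1/8) = 0.0014954; P(data | jar B) = (6/8)(6/8)(2/8)(2/8)(6/8) = 0.026367; P(data | jar C) = (6/7)(6/7)(1/7)(1/7)(6/7) = 0.012852; P(data | jar D) = (1/10)(1/10)(9/10)(9/10)(1/10) = 0.00081; P(data | jar E) = (3/11)(3/11)(8/11)(8/11)(3/11) = 0.01073.
The prior-weighted likelihoods are 1/5 · 0.0014954 = 0.00029907, 1/5 · 0.026367 = 0.0052734, 1/5 · 0.012852 = 0.0025704, 1/5 · 0.00081 = 0.000162, 1/5 · 0.01073 = 0.0021459; with total 0.010451.
By Bayes' rule, P(jar C | data) = (0.0025704) / (0.010451) = 0.24595.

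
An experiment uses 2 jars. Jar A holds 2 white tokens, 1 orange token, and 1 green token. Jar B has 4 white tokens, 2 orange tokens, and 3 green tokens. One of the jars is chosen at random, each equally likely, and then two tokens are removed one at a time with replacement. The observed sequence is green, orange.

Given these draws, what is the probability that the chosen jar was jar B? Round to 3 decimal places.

The likelihood of the observed sequence under each hypothesis: P(data | jar A) = (1/4)(1/4) = 1/16; P(data | jar B) = (3/9)(2/9) = 2/27.
The prior-weighted likelihoods are 1/2 · 1/16 = 1/32, 1/2 · 2/27 = 1/27; with total 59/864.
So P(jar B | data) = (1/27) / (59/864) = 32/59.

0.542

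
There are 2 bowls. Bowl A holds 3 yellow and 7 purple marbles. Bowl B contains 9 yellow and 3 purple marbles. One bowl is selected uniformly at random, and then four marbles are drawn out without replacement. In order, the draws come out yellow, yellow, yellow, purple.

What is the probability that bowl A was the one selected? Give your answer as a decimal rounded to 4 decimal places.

Compute the likelihood of the observed sequence for each case: P(data | bowl A) = (3/10)(2/9)(1/8)(7/7) = 0.0083333; P(data | bowl B) = (9/12)(8/11)(7/10)(3/9) = 0.12727.
The prior-weighted likelihoods are 1/2 · 0.0083333 = 0.0041667, 1/2 · 0.12727 = 0.063636; with total 0.067803.
Therefore the posterior P(bowl A | data) = (0.0041667) / (0.067803) = 0.061453.

0.0615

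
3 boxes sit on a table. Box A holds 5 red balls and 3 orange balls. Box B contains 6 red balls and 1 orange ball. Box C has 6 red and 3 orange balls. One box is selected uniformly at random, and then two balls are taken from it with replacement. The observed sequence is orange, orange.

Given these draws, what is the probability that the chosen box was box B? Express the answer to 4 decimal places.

0.0750

Compute the likelihood of the observed sequence for each case: P(data | box A) = (3/8)(3/8) = 0.14062; P(data | box B) = (1/7)(1/7) = 0.020408; P(data | box C) = (3/9)(3/9) = 0.11111.
Weighting by the prior gives 1/3 · 0.14062 = 0.046875, 1/3 · 0.020408 = 0.0068027, 1/3 · 0.11111 = 0.037037; these sum to 0.090715.
Hence P(box B | data) = (0.0068027) / (0.090715) = 0.07499.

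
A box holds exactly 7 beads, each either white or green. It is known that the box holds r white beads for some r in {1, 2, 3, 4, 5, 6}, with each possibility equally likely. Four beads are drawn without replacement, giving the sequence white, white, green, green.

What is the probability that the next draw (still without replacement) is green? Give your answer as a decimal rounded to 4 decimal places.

0.5000

Under each hypothesis, the probability of the observed sequence is: P(data | r = 1) = (1/7)(0/6) = 0; P(data | r = 2) = (2/7)(1/6)(5/5)(4/4) = 1/21; P(data | r = 3) = (3/7)(2/6)(4/5)(3/4) = 3/35; P(data | r = 4) = (4/7)(3/6)(3/5)(2/4) = 3/35; P(data | r = 5) = (5/7)(4/6)(2/5)(1/4) = 1/21; P(data | r = 6) = (6/7)(5/6)(1/5)(0/4) = 0.
The prior-weighted likelihoods are 1/6 · 0 = 0, 1/6 · 1/21 = 1/126, 1/6 · 3/35 = 1/70, 1/6 · 3/35 = 1/70, 1/6 · 1/21 = 1/126, 1/6 · 0 = 0; summing to 2/45.
Dividing through by the total gives posterior P(r = 1 | data) = 0, P(r = 2 | data) = 5/28, P(r = 3 | data) = 9/28, P(r = 4 | data) = 9/28, P(r = 5 | data) = 5/28, P(r = 6 | data) = 0.
Averaging over the posterior, P(green next | data) = (1)(5/28) + (2/3)(9/28) + (1/3)(9/28) + (0)(5/28) = 1/2.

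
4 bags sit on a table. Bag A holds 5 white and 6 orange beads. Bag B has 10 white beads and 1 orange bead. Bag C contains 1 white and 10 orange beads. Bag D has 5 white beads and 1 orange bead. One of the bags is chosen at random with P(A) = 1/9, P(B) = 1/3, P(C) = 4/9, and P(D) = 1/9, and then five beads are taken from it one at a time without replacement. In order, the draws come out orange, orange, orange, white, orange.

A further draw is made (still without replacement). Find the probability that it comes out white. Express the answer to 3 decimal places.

0.055

For each hypothesis, P(data | H) works out to: P(data | bag A) = (6/11)(5/10)(4/9)(5/8)(3/7) = 0.032468; P(data | bag B) = (1/11)(0/10) = 0; P(data | bag C) = (10/11)(9/10)(8/9)(1/8)(7/7) = 0.090909; P(data | bag D) = (1/6)(0/5) = 0.
Weighting by the prior gives 1/9 · 0.032468 = 0.0036075, 1/3 · 0 = 0, 4/9 · 0.090909 = 0.040404, 1/9 · 0 = 0; summing to 0.044012.
The posterior is then P(bag A | data) = 0.081967, P(bag B | data) = 0, P(bag C | data) = 0.91803, P(bag D | data) = 0.
The predictive probability is P(white next | data) = (2/3)(0.081967) + (0)(0.91803) = 0.054645.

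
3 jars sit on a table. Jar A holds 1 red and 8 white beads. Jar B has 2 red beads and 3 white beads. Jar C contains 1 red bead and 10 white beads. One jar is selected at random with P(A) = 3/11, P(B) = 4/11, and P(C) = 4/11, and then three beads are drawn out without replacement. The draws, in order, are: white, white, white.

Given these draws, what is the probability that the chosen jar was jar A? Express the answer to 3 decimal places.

0.377

The likelihood of the observed sequence under each hypothesis: P(data | jar A) = (8/9)(7/8)(6/7) = 2/3; P(data | jar B) = (3/5)(2/4)(1/3) = 1/10; P(data | jar C) = (10/11)(9/10)(8/9) = 8/11.
Weighting by the prior gives 3/11 · 2/3 = 2/11, 4/11 · 1/10 = 2/55, 4/11 · 8/11 = 32/121; these sum to 292/605.
By Bayes' rule, P(jar A | data) = (2/11) / (292/605) = 55/146.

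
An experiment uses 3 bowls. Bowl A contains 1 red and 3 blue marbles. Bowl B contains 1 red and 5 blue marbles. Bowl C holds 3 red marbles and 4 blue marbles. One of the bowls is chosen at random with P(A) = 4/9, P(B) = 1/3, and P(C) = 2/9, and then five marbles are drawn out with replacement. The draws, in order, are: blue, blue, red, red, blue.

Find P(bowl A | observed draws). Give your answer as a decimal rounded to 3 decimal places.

Compute the likelihood of the observed sequence for each case: P(data | bowl A) = (3/4)(3/4)(1/4)(1/4)(3/4) = 0.026367; P(data | bowl B) = (5/6)(5/6)(1/6)(1/6)(5/6) = 0.016075; P(data | bowl C) = (4/7)(4/7)(3/7)(3/7)(4/7) = 0.034271.
Multiplying each by its prior: 4/9 · 0.026367 = 0.011719, 1/3 · 0.016075 = 0.0053584, 2/9 · 0.034271 = 0.0076159; these sum to 0.024693.
So P(bowl A | data) = (0.011719) / (0.024693) = 0.47458.

0.475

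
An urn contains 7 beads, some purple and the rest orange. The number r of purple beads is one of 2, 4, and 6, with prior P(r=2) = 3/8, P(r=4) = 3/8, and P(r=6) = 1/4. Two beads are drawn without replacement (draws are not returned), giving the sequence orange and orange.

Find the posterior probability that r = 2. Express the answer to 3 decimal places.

0.769

For each hypothesis, P(data | H) works out to: P(data | r = 2) = (5/7)(4/6) = 10/21; P(data | r = 4) = (3/7)(2/6) = 1/7; P(data | r = 6) = (1/7)(0/6) = 0.
Multiplying each by its prior: 3/8 · 10/21 = 5/28, 3/8 · 1/7 = 3/56, 1/4 · 0 = 0; with total 13/56.
By Bayes' rule, P(r = 2 | data) = (5/28) / (13/56) = 10/13.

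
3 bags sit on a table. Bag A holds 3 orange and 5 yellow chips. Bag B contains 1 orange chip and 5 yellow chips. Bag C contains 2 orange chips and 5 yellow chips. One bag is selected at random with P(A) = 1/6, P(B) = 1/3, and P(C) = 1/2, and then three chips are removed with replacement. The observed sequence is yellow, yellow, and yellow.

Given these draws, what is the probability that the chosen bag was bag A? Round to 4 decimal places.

For each hypothesis, P(data | H) works out to: P(data | bag A) = (5/8)(5/8)(5/8) = 0.24414; P(data | bag B) = (5/6)(5/6)(5/6) = 0.5787; P(data | bag C) = (5/7)(5/7)(5/7) = 0.36443.
The prior-weighted likelihoods are 1/6 · 0.24414 = 0.04069, 1/3 · 0.5787 = 0.1929, 1/2 · 0.36443 = 0.18222; with total 0.41581.
Therefore the posterior P(bag A | data) = (0.04069) / (0.41581) = 0.097858.

0.0979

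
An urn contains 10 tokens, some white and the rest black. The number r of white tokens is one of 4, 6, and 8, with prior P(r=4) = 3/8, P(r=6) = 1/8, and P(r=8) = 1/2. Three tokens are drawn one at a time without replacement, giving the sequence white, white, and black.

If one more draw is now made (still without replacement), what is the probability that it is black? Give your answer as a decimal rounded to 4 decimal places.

For each hypothesis, P(data | H) works out to: P(data | r = 4) = (4/10)(3/9)(6/8) = 1/10; P(data | r = 6) = (6/10)(5/9)(4/8) = 1/6; P(data | r = 8) = (8/10)(7/9)(2/8) = 7/45.
The prior-weighted likelihoods are 3/8 · 1/10 = 3/80, 1/8 · 1/6 = 1/48, 1/2 · 7/45 = 7/90; these sum to 49/360.
The posterior is then P(r = 4 | data) = 27/98, P(r = 6 | data) = 15/98, P(r = 8 | data) = 4/7.
The predictive probability is P(black next | data) = (5/7)(27/98) + (3/7)(15/98) + (1/7)(4/7) = 118/343.

0.3440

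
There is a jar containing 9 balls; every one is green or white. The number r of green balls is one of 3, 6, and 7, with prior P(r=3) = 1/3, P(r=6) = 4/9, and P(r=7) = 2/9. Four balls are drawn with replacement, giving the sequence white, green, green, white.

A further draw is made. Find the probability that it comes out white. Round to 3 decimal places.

0.439

Compute the likelihood of the observed sequence for each case: P(data | r = 3) = (6/9)(3/9)(3/9)(6/9) = 0.049383; P(data | r = 6) = (3/9)(6/9)(6/9)(3/9) = 0.049383; P(data | r = 7) = (2/9)(7/9)(7/9)(2/9) = 0.029873.
Multiplying each by its prior: 1/3 · 0.049383 = 0.016461, 4/9 · 0.049383 = 0.021948, 2/9 · 0.029873 = 0.0066386; summing to 0.045047.
Dividing through by the total gives posterior P(r = 3 | data) = 0.36541, P(r = 6 | data) = 0.48722, P(r = 7 | data) = 0.14737.
The predictive probability is P(white next | data) = (2/3)(0.36541) + (1/3)(0.48722) + (2/9)(0.14737) = 0.43876.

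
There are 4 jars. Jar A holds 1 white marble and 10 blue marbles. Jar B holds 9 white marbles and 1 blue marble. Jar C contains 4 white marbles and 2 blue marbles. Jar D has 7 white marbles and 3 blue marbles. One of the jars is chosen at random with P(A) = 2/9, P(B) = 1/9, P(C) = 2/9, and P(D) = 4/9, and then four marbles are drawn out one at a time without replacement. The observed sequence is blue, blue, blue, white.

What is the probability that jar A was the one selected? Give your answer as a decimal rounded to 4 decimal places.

Under each hypothesis, the probability of the observed sequence is: P(data | jar A) = (10/11)(9/10)(8/9)(1/8) = 0.090909; P(data | jar B) = (1/10)(0/9) = 0; P(data | jar C) = (2/6)(1/5)(0/4) = 0; P(data | jar D) = (3/10)(2/9)(1/8)(7/7) = 0.0083333.
The prior-weighted likelihoods are 2/9 · 0.090909 = 0.020202, 1/9 · 0 = 0, 2/9 · 0 = 0, 4/9 · 0.0083333 = 0.0037037; with total 0.023906.
So P(jar A | data) = (0.020202) / (0.023906) = 0.84507.

0.8451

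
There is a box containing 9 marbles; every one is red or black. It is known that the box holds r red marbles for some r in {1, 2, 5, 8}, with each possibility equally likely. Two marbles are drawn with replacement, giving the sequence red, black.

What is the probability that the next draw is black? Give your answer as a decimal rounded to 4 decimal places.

The likelihood of the observed sequence under each hypothesis: P(data | r = 1) = (1/9)(8/9) = 8/81; P(data | r = 2) = (2/9)(7/9) = 14/81; P(data | r = 5) = (5/9)(4/9) = 20/81; P(data | r = 8) = (8/9)(1/9) = 8/81.
Weighting by the prior gives 1/4 · 8/81 = 2/81, 1/4 · 14/81 = 7/162, 1/4 · 20/81 = 5/81, 1/4 · 8/81 = 2/81; these sum to 25/162.
Normalising, the posterior is P(r = 1 | data) = 4/25, P(r = 2 | data) = 7/25, P(r = 5 | data) = 2/5, P(r = 8 | data) = 4/25.
Averaging over the posterior, P(black next | data) = (8/9)(4/25) + (7/9)(7/25) + (4/9)(2/5) + (1/9)(4/25) = 5/9.

0.5556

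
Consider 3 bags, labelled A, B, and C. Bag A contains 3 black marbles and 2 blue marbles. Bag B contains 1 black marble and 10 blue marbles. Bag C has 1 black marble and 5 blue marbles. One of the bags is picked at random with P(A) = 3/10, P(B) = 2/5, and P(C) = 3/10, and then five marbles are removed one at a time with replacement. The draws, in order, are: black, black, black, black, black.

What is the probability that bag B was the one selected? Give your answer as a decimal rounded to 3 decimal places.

For each hypothesis, P(data | H) works out to: P(data | bag A) = (3/5)(3/5)(3/5)(3/5)(3/5) = 0.07776; P(data | bag B) = (1/11)(1/11)(1/11)(1/11)(1/11) = 6.2092e-06; P(data | bag C) = (1/6)(1/6)(1/6)(1/6)(1/6) = 0.0001286.
The prior-weighted likelihoods are 3/10 · 0.07776 = 0.023328, 2/5 · 6.2092e-06 = 2.4837e-06, 3/10 · 0.0001286 = 3.858e-05; these sum to 0.023369.
By Bayes' rule, P(bag B | data) = (2.4837e-06) / (0.023369) = 0.00010628.

0.000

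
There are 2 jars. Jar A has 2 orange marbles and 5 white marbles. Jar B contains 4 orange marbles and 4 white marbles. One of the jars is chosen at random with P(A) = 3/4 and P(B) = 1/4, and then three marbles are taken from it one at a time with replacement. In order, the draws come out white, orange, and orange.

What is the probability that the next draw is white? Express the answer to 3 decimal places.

0.625

For each hypothesis, P(data | H) works out to: P(data | jar A) = (5/7)(2/7)(2/7) = 0.058309; P(data | jar B) = (4/8)(4/8)(4/8) = 0.125.
Weighting by the prior gives 3/4 · 0.058309 = 0.043732, 1/4 · 0.125 = 0.03125; these sum to 0.074982.
Dividing through by the total gives posterior P(jar A | data) = 0.58323, P(jar B | data) = 0.41677.
Averaging over the posterior, P(white next | data) = (5/7)(0.58323) + (1/2)(0.41677) = 0.62498.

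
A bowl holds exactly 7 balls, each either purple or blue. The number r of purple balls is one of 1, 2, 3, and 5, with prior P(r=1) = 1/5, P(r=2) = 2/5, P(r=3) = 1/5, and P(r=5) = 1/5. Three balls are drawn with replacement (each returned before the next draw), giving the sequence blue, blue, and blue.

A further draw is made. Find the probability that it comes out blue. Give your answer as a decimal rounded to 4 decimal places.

0.7483

The likelihood of the observed sequence under each hypothesis: P(data | r = 1) = (6/7)(6/7)(6/7) = 0.62974; P(data | r = 2) = (5/7)(5/7)(5/7) = 0.36443; P(data | r = 3) = (4/7)(4/7)(4/7) = 0.18659; P(data | r = 5) = (2/7)(2/7)(2/7) = 0.023324.
The prior-weighted likelihoods are 1/5 · 0.62974 = 0.12595, 2/5 · 0.36443 = 0.14577, 1/5 · 0.18659 = 0.037318, 1/5 · 0.023324 = 0.0046647; summing to 0.3137.
Dividing through by the total gives posterior P(r = 1 | data) = 0.40149, P(r = 2 | data) = 0.46468, P(r = 3 | data) = 0.11896, P(r = 5 | data) = 0.01487.
So P(blue next | data) = Σ P(blue next | H) P(H | data) = (6/7)(0.40149) + (5/7)(0.46468) + (4/7)(0.11896) + (2/7)(0.01487) = 0.74827.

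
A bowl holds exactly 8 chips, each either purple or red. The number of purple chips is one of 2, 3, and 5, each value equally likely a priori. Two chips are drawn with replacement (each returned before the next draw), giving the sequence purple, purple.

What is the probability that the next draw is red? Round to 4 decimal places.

Under each hypothesis, the probability of the observed sequence is: P(data | r = 2) = (2/8)(2/8) = 1/16; P(data | r = 3) = (3/8)(3/8) = 9/64; P(data | r = 5) = (5/8)(5/8) = 25/64.
Multiplying each by its prior: 1/3 · 1/16 = 1/48, 1/3 · 9/64 = 3/64, 1/3 · 25/64 = 25/192; these sum to 19/96.
The posterior is then P(r = 2 | data) = 2/19, P(r = 3 | data) = 9/38, P(r = 5 | data) = 25/38.
The predictive probability is P(red next | data) = (3/4)(2/19) + (5/8)(9/38) + (3/8)(25/38) = 9/19.

0.4737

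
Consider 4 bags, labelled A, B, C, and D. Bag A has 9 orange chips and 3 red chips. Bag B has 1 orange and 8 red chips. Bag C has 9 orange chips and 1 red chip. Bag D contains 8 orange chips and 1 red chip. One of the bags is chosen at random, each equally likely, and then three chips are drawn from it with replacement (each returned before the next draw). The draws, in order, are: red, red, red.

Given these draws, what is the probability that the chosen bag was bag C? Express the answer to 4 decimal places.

Compute the likelihood of the observed sequence for each case: P(data | bag A) = (3/12)(3/12)(3/12) = 0.015625; P(data | bag B) = (8/9)(8/9)(8/9) = 0.70233; P(data | bag C) = (1/10)(1/10)(1/10) = 0.001; P(data | bag D) = (1/9)(1/9)(1/9) = 0.0013717.
The prior-weighted likelihoods are 1/4 · 0.015625 = 0.0039062, 1/4 · 0.70233 = 0.17558, 1/4 · 0.001 = 0.00025, 1/4 · 0.0013717 = 0.00034294; these sum to 0.18008.
Hence P(bag C | data) = (0.00025) / (0.18008) = 0.0013883.

0.0014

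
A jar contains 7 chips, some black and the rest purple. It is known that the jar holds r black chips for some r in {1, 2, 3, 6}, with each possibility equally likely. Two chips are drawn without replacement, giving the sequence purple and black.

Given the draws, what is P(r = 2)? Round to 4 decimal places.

0.2941

Compute the likelihood of the observed sequence for each case: P(data | r = 1) = (6/7)(1/6) = 1/7; P(data | r = 2) = (5/7)(2/6) = 5/21; P(data | r = 3) = (4/7)(3/6) = 2/7; P(data | r = 6) = (1/7)(6/6) = 1/7.
Multiplying each by its prior: 1/4 · 1/7 = 1/28, 1/4 · 5/21 = 5/84, 1/4 · 2/7 = 1/14, 1/4 · 1/7 = 1/28; summing to 17/84.
So P(r = 2 | data) = (5/84) / (17/84) = 5/17.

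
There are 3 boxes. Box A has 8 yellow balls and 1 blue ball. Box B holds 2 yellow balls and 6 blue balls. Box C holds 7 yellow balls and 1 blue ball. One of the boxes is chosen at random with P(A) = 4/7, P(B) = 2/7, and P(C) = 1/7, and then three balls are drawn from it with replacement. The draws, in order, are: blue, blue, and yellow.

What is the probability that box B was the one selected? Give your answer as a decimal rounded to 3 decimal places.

0.830

The likelihood of the observed sequence under each hypothesis: P(data | box A) = (1/9)(1/9)(8/9) = 0.010974; P(data | box B) = (6/8)(6/8)(2/8) = 0.14062; P(data | box C) = (1/8)(1/8)(7/8) = 0.013672.
The prior-weighted likelihoods are 4/7 · 0.010974 = 0.0062708, 2/7 · 0.14062 = 0.040179, 1/7 · 0.013672 = 0.0019531; with total 0.048403.
Hence P(box B | data) = (0.040179) / (0.048403) = 0.83009.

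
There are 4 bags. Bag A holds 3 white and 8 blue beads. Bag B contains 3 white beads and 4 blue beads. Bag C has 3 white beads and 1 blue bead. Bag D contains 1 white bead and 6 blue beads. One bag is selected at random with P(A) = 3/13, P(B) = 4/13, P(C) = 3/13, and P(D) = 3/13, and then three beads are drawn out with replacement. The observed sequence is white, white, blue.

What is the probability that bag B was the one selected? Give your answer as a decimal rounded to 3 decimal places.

0.397

The likelihood of the observed sequence under each hypothesis: P(data | bag A) = (3/11)(3/11)(8/11) = 0.054095; P(data | bag B) = (3/7)(3/7)(4/7) = 0.10496; P(data | bag C) = (3/4)(3/4)(1/4) = 0.14062; P(data | bag D) = (1/7)(1/7)(6/7) = 0.017493.
The prior-weighted likelihoods are 3/13 · 0.054095 = 0.012483, 4/13 · 0.10496 = 0.032294, 3/13 · 0.14062 = 0.032452, 3/13 · 0.017493 = 0.0040368; these sum to 0.081266.
Hence P(bag B | data) = (0.032294) / (0.081266) = 0.39739.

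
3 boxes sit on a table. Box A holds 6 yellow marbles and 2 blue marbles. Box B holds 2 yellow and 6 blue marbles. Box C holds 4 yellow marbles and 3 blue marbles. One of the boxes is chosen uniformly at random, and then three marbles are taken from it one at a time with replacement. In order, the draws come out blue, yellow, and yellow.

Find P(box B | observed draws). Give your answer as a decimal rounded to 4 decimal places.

0.1432

For each hypothesis, P(data | H) works out to: P(data | box A) = (2/8)(6/8)(6/8) = 0.14062; P(data | box B) = (6/8)(2/8)(2/8) = 0.046875; P(data | box C) = (3/7)(4/7)(4/7) = 0.13994.
Weighting by the prior gives 1/3 · 0.14062 = 0.046875, 1/3 · 0.046875 = 0.015625, 1/3 · 0.13994 = 0.046647; these sum to 0.10915.
Hence P(box B | data) = (0.015625) / (0.10915) = 0.14316.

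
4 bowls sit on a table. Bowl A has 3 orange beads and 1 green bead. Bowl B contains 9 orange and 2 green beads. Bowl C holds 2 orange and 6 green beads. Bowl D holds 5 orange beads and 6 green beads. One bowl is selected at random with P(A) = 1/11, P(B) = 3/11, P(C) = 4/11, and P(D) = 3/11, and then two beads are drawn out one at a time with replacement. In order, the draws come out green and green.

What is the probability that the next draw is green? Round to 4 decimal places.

0.6682

For each hypothesis, P(data | H) works out to: P(data | bowl A) = (1/4)(1/4) = 0.0625; P(data | bowl B) = (2/11)(2/11) = 0.033058; P(data | bowl C) = (6/8)(6/8) = 0.5625; P(data | bowl D) = (6/11)(6/11) = 0.29752.
Weighting by the prior gives 1/11 · 0.0625 = 0.0056818, 3/11 · 0.033058 = 0.0090158, 4/11 · 0.5625 = 0.20455, 3/11 · 0.29752 = 0.081142; summing to 0.30039.
The posterior is then P(bowl A | data) = 0.018915, P(bowl B | data) = 0.030014, P(bowl C | data) = 0.68094, P(bowl D | data) = 0.27013.
Averaging over the posterior, P(green next | data) = (1/4)(0.018915) + (2/11)(0.030014) + (3/4)(0.68094) + (6/11)(0.27013) = 0.66824.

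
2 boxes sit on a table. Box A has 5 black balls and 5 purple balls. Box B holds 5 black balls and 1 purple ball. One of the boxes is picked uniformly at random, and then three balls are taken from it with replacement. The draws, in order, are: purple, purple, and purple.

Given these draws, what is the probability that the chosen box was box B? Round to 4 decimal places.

0.0357

Under each hypothesis, the probability of the observed sequence is: P(data | box A) = (5/10)(5/10)(5/10) = 1/8; P(data | box B) = (1/6)(1/6)(1/6) = 1/216.
The prior-weighted likelihoods are 1/2 · 1/8 = 1/16, 1/2 · 1/216 = 1/432; these sum to 7/108.
Therefore the posterior P(box B | data) = (1/432) / (7/108) = 1/28.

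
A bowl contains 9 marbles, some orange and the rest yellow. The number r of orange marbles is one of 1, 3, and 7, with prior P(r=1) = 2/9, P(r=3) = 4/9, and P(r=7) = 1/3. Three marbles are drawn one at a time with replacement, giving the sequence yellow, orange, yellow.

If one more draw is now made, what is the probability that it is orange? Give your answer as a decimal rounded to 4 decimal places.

0.3471

The likelihood of the observed sequence under each hypothesis: P(data | r = 1) = (8/9)(1/9)(8/9) = 0.087791; P(data | r = 3) = (6/9)(3/9)(6/9) = 0.14815; P(data | r = 7) = (2/9)(7/9)(2/9) = 0.038409.
The prior-weighted likelihoods are 2/9 · 0.087791 = 0.019509, 4/9 · 0.14815 = 0.065844, 1/3 · 0.038409 = 0.012803; summing to 0.098156.
Dividing through by the total gives posterior P(r = 1 | data) = 0.19876, P(r = 3 | data) = 0.67081, P(r = 7 | data) = 0.13043.
Averaging over the posterior, P(orange next | data) = (1/9)(0.19876) + (1/3)(0.67081) + (7/9)(0.13043) = 0.34714.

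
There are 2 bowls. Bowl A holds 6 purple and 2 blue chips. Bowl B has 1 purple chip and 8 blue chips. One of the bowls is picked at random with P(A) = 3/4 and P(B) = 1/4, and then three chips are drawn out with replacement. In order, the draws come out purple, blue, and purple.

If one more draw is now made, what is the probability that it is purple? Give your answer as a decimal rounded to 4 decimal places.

Compute the likelihood of the observed sequence for each case: P(data | bowl A) = (6/8)(2/8)(6/8) = 0.14062; P(data | bowl B) = (1/9)(8/9)(1/9) = 0.010974.
The prior-weighted likelihoods are 3/4 · 0.14062 = 0.10547, 1/4 · 0.010974 = 0.0027435; summing to 0.10821.
The posterior is then P(bowl A | data) = 0.97465, P(bowl B | data) = 0.025353.
Averaging over the posterior, P(purple next | data) = (3/4)(0.97465) + (1/9)(0.025353) = 0.7338.

0.7338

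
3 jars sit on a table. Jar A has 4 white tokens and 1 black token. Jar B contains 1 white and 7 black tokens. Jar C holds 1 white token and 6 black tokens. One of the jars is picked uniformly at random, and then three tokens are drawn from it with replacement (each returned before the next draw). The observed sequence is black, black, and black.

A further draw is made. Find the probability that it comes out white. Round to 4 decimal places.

0.1377

Under each hypothesis, the probability of the observed sequence is: P(data | jar A) = (1/5)(1/5)(1/5) = 0.008; P(data | jar B) = (7/8)(7/8)(7/8) = 0.66992; P(data | jar C) = (6/7)(6/7)(6/7) = 0.62974.
The prior-weighted likelihoods are 1/3 · 0.008 = 0.0026667, 1/3 · 0.66992 = 0.22331, 1/3 · 0.62974 = 0.20991; summing to 0.43589.
Dividing through by the total gives posterior P(jar A | data) = 0.0061178, P(jar B | data) = 0.51231, P(jar C | data) = 0.48158.
The predictive probability is P(white next | data) = (4/5)(0.0061178) + (1/8)(0.51231) + (1/7)(0.48158) = 0.13773.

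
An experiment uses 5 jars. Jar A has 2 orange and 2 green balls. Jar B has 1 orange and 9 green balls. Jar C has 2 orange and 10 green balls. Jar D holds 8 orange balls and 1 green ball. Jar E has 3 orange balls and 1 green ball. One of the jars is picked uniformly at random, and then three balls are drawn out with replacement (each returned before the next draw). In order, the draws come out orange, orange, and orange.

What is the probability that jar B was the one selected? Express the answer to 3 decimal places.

0.001

Compute the likelihood of the observed sequence for each case: P(data | jar A) = (2/4)(2/4)(2/4) = 0.125; P(data | jar B) = (1/10)(1/10)(1/10) = 0.001; P(data | jar C) = (2/12)(2/12)(2/12) = 0.0046296; P(data | jar D) = (8/9)(8/9)(8/9) = 0.70233; P(data | jar E) = (3/4)(3/4)(3/4) = 0.42188.
Weighting by the prior gives 1/5 · 0.125 = 0.025, 1/5 · 0.001 = 0.0002, 1/5 · 0.0046296 = 0.00092593, 1/5 · 0.70233 = 0.14047, 1/5 · 0.42188 = 0.084375; summing to 0.25097.
So P(jar B | data) = (0.0002) / (0.25097) = 0.00079692.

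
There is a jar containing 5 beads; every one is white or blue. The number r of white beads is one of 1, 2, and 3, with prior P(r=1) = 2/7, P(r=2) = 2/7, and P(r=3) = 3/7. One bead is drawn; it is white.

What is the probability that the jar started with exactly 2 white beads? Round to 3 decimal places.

Compute the likelihood of this draw for each case: P(data | r = 1) = (1/5) = 1/5; P(data | r = 2) = (2/5) = 2/5; P(data | r = 3) = (3/5) = 3/5.
Weighting by the prior gives 2/7 · 1/5 = 2/35, 2/7 · 2/5 = 4/35, 3/7 · 3/5 = 9/35; these sum to 3/7.
By Bayes' rule, P(r = 2 | data) = (4/35) / (3/7) = 4/15.

0.267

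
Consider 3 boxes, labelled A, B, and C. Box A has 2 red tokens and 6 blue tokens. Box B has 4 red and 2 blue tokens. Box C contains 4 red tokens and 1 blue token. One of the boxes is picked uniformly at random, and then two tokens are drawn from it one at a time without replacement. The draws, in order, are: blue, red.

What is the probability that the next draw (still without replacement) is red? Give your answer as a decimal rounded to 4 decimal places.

Compute the likelihood of the observed sequence for each case: P(data | box A) = (6/8)(2/7) = 3/14; P(data | box B) = (2/6)(4/5) = 4/15; P(data | box C) = (1/5)(4/4) = 1/5.
Weighting by the prior gives 1/3 · 3/14 = 1/14, 1/3 · 4/15 = 4/45, 1/3 · 1/5 = 1/15; with total 143/630.
The posterior is then P(box A | data) = 45/143, P(box B | data) = 56/143, P(box C | data) = 42/143.
So P(red next | data) = Σ P(red next | H) P(H | data) = (1/6)(45/143) + (3/4)(56/143) + (1)(42/143) = 183/286.

0.6399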